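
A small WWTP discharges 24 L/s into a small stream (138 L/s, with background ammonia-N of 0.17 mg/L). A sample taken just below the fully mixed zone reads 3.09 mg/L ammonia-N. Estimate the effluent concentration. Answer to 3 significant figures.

Mass balance: 138.0·0.1700 + 24.00·Cₑ = 162.0·3.090
→ Cₑ = (162.0·3.090 − 138.0·0.1700) / 24.00 = 19.88 mg/L.

19.9 mg/L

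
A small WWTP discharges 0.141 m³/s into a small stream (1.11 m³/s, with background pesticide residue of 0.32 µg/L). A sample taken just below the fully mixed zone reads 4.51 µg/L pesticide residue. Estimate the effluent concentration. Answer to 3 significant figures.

37.5 µg/L

Mass balance: 1.110·0.3200 + 0.1410·Cₑ = 1.251·4.510
→ Cₑ = (1.251·4.510 − 1.110·0.3200) / 0.1410 = 37.50 µg/L.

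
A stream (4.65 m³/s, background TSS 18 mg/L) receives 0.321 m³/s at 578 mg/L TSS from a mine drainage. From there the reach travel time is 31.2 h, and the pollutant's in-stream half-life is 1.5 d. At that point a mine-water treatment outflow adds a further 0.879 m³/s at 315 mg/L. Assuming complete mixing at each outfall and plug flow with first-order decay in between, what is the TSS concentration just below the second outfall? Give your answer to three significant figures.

Flow-weighted average: C = (4.650·18.00 + 0.3210·578.0) / 4.971 = 269.2/4.971 = 54.16 mg/L; combined flow 4.971 m³/s.
Half-life 1.5 d → k = ln 2 / 1.5 = 0.4621 d⁻¹.
Decay over the reach: 54.16·exp(−kt) = 54.16·0.5484 = 29.70 mg/L.
Second outfall: C = (4.971·29.70 + 0.8790·315.0)/5.850 = 72.57 mg/L.

72.6 mg/L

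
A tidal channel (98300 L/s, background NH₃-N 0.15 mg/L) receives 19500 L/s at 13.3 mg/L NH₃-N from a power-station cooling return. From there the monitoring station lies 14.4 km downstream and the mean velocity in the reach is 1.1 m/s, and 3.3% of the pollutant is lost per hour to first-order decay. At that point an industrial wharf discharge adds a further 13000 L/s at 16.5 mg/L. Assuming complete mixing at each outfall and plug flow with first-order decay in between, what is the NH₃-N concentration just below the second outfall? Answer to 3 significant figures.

3.49 mg/L

Mass balance: C = (98300·0.1500 + 19500·13.30) / 117800 = 274100/117800 = 2.327 mg/L; combined flow 117800 L/s.
Travel time t = 14.4·1000 / 1.1 = 13090 s = 3.636 h.
3.3%/h lost → k = −ln(1 − 0.033) = 0.03356 h⁻¹.
After decay, C = 2.327 × e^(−kt) = 2.327 × 0.8851 = 2.059 mg/L.
Second outfall: C = (117800·2.059 + 13000·16.50)/130800 = 3.495 mg/L.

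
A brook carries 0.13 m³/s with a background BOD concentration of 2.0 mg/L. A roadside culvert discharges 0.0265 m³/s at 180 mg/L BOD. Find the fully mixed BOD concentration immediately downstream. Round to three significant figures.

Flow-weighted average: C = (0.1300·2.000 + 0.02650·180.0) / 0.1565 = 5.030/0.1565 = 32.14 mg/L.

32.1 mg/L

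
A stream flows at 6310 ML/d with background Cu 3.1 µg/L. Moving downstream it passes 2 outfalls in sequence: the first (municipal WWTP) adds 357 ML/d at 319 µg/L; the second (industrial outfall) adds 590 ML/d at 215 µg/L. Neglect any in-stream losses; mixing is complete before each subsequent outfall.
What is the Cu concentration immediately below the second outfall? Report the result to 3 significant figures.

Below outfall 1: Q → 6667 ML/d, C = (6310·3.100 + 357.0·319.0)/6667 = 20.02 µg/L.
Below outfall 2: Q → 7257 ML/d, C = (6667·20.02 + 590.0·215.0)/7257 = 35.87 µg/L.

35.9 µg/L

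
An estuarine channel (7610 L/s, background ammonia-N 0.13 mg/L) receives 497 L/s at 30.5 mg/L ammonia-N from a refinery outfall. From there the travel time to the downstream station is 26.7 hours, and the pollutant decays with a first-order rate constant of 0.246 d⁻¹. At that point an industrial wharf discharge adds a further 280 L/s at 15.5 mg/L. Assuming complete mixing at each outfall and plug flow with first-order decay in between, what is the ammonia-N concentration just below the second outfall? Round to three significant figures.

1.98 mg/L

After mixing, C = (7610·0.1300 + 497.0·30.50) / 8107 = 16150/8107 = 1.992 mg/L; combined flow 8107 L/s.
After decay, C = 1.992 × e^(−kt) = 1.992 × 0.7606 = 1.515 mg/L.
At the second outfall, C = (8107·1.515 + 280.0·15.50) / (8107 + 280.0) = 1.982 mg/L.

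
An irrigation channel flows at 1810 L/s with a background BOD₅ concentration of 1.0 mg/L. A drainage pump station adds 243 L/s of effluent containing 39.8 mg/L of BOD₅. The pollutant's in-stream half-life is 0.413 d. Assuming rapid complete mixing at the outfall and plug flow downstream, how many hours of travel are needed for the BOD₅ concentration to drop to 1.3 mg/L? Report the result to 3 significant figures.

20.9 h

Mass balance: C = (1810·1.000 + 243.0·39.80) / 2053 = 11480/2053 = 5.592 mg/L.
Half-life 0.413 d → k = ln 2 / 0.413 = 1.678 d⁻¹.
5.592·exp(−k·t) = 1.3 → t = ln(5.592/1.3)/k = 75110 s = 20.86 h.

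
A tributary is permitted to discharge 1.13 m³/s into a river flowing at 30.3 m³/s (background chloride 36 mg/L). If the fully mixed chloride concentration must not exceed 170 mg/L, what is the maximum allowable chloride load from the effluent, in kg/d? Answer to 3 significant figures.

367000 kg/d

Mass balance at the limit: 30.30·36.00 + 1.130·Cₑ = 31.43·170 → Cₑ = 3763 mg/L.
Load = 1.130 m³/s × 3763 g/m³ × 86 400 s/d = 367400 kg/d.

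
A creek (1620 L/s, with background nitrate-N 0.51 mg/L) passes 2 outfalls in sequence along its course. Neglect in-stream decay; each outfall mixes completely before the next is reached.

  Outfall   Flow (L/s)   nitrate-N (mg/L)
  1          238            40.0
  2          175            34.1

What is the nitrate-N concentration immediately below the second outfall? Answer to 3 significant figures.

8.02 mg/L

Outfall 1: combined Q = 1858 L/s; C = (1620·0.5100 + 238.0·40.00)/1858 = 5.568 mg/L.
Outfall 2: combined Q = 2033 L/s; C = (1858·5.568 + 175.0·34.10)/2033 = 8.024 mg/L.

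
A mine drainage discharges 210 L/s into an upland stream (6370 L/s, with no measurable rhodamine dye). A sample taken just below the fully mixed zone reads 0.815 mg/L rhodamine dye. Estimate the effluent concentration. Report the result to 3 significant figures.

Mass balance: 6370·0 + 210.0·Cₑ = 6580·0.8150
→ Cₑ = (6580·0.8150 − 6370·0) / 210.0 = 25.54 mg/L.

25.5 mg/L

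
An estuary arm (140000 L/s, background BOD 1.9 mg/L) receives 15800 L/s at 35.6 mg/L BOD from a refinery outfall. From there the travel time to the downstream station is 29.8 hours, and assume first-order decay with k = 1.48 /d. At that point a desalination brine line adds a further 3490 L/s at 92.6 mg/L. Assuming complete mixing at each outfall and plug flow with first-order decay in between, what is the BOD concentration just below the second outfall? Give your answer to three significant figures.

2.86 mg/L

Mass balance: C = (140000·1.900 + 15800·35.60) / 155800 = 828500/155800 = 5.318 mg/L; combined flow 155800 L/s.
Decay over the reach: 5.318·exp(−kt) = 5.318·0.1592 = 0.8465 mg/L.
Second outfall: C = (155800·0.8465 + 3490·92.60)/159300 = 2.857 mg/L.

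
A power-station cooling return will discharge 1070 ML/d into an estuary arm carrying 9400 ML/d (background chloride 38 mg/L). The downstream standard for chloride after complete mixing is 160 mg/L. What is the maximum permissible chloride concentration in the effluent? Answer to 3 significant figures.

1230 mg/L

At the limit, (Qr·Cr + Qe·Cₑ)/(Qr + Qe) = 160:
Cₑ = (10470·160 − 9400·38.00) / 1070 = 1232 mg/L.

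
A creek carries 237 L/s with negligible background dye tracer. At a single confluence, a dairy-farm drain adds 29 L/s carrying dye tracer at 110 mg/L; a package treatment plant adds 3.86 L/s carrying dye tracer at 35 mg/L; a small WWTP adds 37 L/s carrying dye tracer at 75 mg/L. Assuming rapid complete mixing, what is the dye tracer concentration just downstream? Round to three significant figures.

Mixed concentration C = ΣQC/ΣQ = (237.0·0 + 29.00·110.0 + 3.860·35.00 + 37.00·75.00) / 306.9 = 6100/306.9 = 19.88 mg/L.

19.9 mg/L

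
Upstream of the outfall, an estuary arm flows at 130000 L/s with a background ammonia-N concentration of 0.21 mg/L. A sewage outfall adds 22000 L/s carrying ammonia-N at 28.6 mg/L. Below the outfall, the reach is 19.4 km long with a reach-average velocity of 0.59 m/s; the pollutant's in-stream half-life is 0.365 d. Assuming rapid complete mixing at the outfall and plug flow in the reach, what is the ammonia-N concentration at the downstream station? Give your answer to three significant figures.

After mixing, C = (130000·0.2100 + 22000·28.60) / 152000 = 656500/152000 = 4.319 mg/L.
Travel time t = 19.4·1000 / 0.59 = 32880 s = 9.134 h.
Half-life 0.365 d → k = ln 2 / 0.365 = 1.899 d⁻¹.
Applying C = C₀e^(−kt): 4.319 × 0.4854 = 2.097 mg/L.

2.10 mg/L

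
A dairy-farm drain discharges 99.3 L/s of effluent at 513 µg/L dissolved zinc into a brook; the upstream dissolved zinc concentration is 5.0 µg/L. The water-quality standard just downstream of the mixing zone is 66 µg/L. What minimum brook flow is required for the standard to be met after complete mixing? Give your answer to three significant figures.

728 L/s

Set C_mix = 66: (Q·5.000 + 99.30·513.0) / (Q + 99.30) = 66
→ Q = 99.30·(513.0 − 66)/(66 − 5.000) = 727.7 L/s.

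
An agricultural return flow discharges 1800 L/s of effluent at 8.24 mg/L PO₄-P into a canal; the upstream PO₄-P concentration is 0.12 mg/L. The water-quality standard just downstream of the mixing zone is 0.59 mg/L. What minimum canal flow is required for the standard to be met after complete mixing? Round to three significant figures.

29300 L/s

Set C_mix = 0.59: (Q·0.1200 + 1800·8.240) / (Q + 1800) = 0.59
→ Q = 1800·(8.240 − 0.59)/(0.59 − 0.1200) = 29300 L/s.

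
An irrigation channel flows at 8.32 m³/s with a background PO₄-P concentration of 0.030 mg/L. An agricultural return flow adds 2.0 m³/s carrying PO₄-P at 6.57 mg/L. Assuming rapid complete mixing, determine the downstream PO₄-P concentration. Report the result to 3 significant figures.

1.30 mg/L

After mixing, C = (8.320·0.03000 + 2.000·6.570) / 10.32 = 13.39/10.32 = 1.297 mg/L.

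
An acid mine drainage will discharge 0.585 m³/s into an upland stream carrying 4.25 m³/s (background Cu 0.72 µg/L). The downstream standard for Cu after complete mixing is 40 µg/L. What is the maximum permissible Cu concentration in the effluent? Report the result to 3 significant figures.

325 µg/L

At the limit, (Qr·Cr + Qe·Cₑ)/(Qr + Qe) = 40:
Cₑ = (4.835·40 − 4.250·0.7200) / 0.5850 = 325.4 µg/L.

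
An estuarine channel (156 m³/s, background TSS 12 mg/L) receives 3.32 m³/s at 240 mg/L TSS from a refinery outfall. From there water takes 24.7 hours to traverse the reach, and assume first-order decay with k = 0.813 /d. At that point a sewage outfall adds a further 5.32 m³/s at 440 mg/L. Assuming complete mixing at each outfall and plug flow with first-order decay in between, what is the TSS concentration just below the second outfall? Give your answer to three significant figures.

21.2 mg/L

Conservation of mass: C = (156.0·12.00 + 3.320·240.0) / 159.3 = 2669/159.3 = 16.75 mg/L; combined flow 159.3 m³/s.
Applying C = C₀e^(−kt): 16.75 × 0.4331 = 7.255 mg/L.
At the second outfall, C = (159.3·7.255 + 5.320·440.0) / (159.3 + 5.320) = 21.24 mg/L.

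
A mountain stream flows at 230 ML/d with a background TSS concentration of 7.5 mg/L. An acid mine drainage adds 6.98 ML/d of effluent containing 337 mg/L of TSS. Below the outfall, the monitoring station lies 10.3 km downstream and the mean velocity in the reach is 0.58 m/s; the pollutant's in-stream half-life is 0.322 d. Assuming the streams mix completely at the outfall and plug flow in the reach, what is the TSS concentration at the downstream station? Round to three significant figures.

11.1 mg/L

Flow-weighted average: C = (230.0·7.500 + 6.980·337.0) / 237.0 = 4077/237.0 = 17.21 mg/L.
Travel time t = 10.3·1000 / 0.58 = 17760 s = 4.933 h.
Half-life 0.322 d → k = ln 2 / 0.322 = 2.153 d⁻¹.
After decay, C = 17.21 × e^(−kt) = 17.21 × 0.6425 = 11.05 mg/L.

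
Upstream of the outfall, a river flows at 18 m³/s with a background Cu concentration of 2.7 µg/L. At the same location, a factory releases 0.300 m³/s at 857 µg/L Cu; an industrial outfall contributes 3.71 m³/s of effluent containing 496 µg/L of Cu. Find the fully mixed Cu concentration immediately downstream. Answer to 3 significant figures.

97.5 µg/L

Mass balance: C = (18.00·2.700 + 0.3000·857.0 + 3.710·496.0) / 22.01 = 2146/22.01 = 97.49 µg/L.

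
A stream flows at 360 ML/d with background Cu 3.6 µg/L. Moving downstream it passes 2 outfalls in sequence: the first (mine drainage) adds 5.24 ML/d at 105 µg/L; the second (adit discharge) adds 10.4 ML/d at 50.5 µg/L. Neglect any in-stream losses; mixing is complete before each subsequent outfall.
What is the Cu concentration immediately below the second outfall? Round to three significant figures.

Below outfall 1: Q → 365.2 ML/d, C = (360.0·3.600 + 5.240·105.0)/365.2 = 5.055 µg/L.
Below outfall 2: Q → 375.6 ML/d, C = (365.2·5.055 + 10.40·50.50)/375.6 = 6.313 µg/L.

6.31 µg/L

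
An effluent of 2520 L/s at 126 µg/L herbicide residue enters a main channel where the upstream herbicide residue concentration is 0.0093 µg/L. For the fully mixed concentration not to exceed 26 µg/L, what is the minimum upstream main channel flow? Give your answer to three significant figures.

Set C_mix = 26: (Q·0.009300 + 2520·126.0) / (Q + 2520) = 26
→ Q = 2520·(126.0 − 26)/(26 − 0.009300) = 9696 L/s.

9700 L/s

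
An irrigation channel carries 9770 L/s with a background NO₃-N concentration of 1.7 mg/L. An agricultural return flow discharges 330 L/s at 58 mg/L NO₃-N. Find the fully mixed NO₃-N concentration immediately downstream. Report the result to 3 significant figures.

3.54 mg/L

Mass balance: C = (9770·1.700 + 330.0·58.00) / 10100 = 35750/10100 = 3.540 mg/L.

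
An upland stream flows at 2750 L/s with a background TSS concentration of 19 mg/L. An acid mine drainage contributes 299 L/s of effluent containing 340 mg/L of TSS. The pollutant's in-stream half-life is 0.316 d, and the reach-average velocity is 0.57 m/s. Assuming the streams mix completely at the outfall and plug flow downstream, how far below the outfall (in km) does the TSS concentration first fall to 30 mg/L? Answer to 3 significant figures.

Mixed concentration C = ΣQC/ΣQ = (2750·19.00 + 299.0·340.0) / 3049 = 153900/3049 = 50.48 mg/L.
Half-life 0.316 d → k = ln 2 / 0.316 = 2.194 d⁻¹.
Set 50.48·exp(−k·t) = 30 → t = ln(50.48/30)/k = 20500 s = 5.693 h.
Distance = v·t = 0.57·20500 = 11680 m = 11.68 km.

11.7 km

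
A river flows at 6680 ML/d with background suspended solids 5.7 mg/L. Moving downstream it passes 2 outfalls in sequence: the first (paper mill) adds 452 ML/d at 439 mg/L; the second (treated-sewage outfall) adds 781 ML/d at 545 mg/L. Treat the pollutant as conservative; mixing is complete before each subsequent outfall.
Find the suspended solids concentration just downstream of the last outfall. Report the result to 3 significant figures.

After outfall 1: Q = 6680 + 452.0 = 7132 ML/d; C = (6680·5.700 + 452.0·439.0)/7132 = 33.16 mg/L.
After outfall 2: Q = 7132 + 781.0 = 7913 ML/d; C = (7132·33.16 + 781.0·545.0)/7913 = 83.68 mg/L.

83.7 mg/L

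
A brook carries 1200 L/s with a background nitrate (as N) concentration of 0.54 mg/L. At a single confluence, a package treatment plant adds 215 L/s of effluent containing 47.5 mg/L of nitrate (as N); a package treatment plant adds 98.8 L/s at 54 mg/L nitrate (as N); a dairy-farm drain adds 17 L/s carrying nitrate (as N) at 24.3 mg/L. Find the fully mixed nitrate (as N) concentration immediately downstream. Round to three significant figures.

10.8 mg/L

Flow-weighted average: C = (1200·0.5400 + 215.0·47.50 + 98.80·54.00 + 17.00·24.30) / 1531 = 16610/1531 = 10.85 mg/L.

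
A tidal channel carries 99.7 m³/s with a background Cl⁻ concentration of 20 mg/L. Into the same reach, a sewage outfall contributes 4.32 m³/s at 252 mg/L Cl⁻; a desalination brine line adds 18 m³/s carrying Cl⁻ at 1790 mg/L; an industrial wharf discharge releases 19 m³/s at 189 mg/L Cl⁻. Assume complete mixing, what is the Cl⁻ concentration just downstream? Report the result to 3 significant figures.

After mixing, C = (99.70·20.00 + 4.320·252.0 + 18.00·1790 + 19.00·189.0) / 141.0 = 38890/141.0 = 275.8 mg/L.

276 mg/L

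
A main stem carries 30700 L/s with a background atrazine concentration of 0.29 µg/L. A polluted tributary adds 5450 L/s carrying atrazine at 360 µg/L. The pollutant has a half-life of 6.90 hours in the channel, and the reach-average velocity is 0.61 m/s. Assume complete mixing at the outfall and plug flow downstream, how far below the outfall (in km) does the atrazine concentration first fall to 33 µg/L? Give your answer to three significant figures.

11.0 km

After mixing, C = (30700·0.2900 + 5450·360.0) / 36150 = 1971000/36150 = 54.52 µg/L.
Half-life 6.90 h → k = ln 2 / 6.90 = 0.1005 h⁻¹ = 2.411 d⁻¹.
Set 54.52·exp(−k·t) = 33 → t = ln(54.52/33)/k = 17990 s = 4.998 h.
Distance = v·t = 0.61·17990 = 10980 m = 10.98 km.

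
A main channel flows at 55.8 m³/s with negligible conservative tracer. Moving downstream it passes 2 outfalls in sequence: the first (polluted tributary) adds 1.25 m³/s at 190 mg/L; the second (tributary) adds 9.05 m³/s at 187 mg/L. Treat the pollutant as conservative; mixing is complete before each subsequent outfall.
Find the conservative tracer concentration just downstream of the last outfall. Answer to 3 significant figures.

Outfall 1: combined Q = 57.05 m³/s; C = (55.80·0 + 1.250·190.0)/57.05 = 4.163 mg/L.
Outfall 2: combined Q = 66.10 m³/s; C = (57.05·4.163 + 9.050·187.0)/66.10 = 29.20 mg/L.

29.2 mg/L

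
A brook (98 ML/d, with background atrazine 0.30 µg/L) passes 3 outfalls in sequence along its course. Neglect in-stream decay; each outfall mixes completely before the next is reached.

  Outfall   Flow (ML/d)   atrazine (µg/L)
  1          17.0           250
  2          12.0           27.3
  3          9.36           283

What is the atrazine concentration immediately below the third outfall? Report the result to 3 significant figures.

Outfall 1: combined Q = 115.0 ML/d; C = (98.00·0.3000 + 17.00·250.0)/115.0 = 37.21 µg/L.
Outfall 2: combined Q = 127.0 ML/d; C = (115.0·37.21 + 12.00·27.30)/127.0 = 36.28 µg/L.
Outfall 3: combined Q = 136.4 ML/d; C = (127.0·36.28 + 9.360·283.0)/136.4 = 53.21 µg/L.

53.2 µg/L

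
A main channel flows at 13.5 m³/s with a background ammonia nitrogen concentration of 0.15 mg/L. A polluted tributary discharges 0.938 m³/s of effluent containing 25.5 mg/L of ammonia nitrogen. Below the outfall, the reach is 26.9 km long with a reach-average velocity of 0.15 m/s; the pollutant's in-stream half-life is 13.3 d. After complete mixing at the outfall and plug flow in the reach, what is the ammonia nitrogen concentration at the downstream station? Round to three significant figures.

Mixed concentration C = ΣQC/ΣQ = (13.50·0.1500 + 0.9380·25.50) / 14.44 = 25.94/14.44 = 1.797 mg/L.
Travel time t = 26.9·1000 / 0.15 = 179300 s = 49.81 h.
Half-life 13.3 d → k = ln 2 / 13.3 = 0.05212 d⁻¹.
Decay over the reach: 1.797·exp(−kt) = 1.797·0.8975 = 1.613 mg/L.

1.61 mg/L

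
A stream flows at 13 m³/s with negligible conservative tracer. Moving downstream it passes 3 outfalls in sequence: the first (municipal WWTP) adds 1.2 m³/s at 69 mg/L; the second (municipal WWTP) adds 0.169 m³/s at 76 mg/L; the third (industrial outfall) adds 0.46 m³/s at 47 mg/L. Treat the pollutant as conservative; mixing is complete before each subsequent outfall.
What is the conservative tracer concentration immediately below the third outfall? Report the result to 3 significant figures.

Below outfall 1: Q → 14.20 m³/s, C = (13.00·0 + 1.200·69.00)/14.20 = 5.831 mg/L.
Below outfall 2: Q → 14.37 m³/s, C = (14.20·5.831 + 0.1690·76.00)/14.37 = 6.656 mg/L.
Below outfall 3: Q → 14.83 m³/s, C = (14.37·6.656 + 0.4600·47.00)/14.83 = 7.908 mg/L.

7.91 mg/L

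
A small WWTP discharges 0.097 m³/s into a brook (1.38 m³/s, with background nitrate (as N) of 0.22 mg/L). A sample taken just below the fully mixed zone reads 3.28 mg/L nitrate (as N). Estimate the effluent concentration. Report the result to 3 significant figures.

Mass balance: 1.380·0.2200 + 0.09700·Cₑ = 1.477·3.280
→ Cₑ = (1.477·3.280 − 1.380·0.2200) / 0.09700 = 46.81 mg/L.

46.8 mg/L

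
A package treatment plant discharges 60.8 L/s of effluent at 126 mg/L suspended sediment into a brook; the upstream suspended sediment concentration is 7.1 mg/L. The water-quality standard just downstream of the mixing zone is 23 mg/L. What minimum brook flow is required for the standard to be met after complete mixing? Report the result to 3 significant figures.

394 L/s

Set C_mix = 23: (Q·7.100 + 60.80·126.0) / (Q + 60.80) = 23
→ Q = 60.80·(126.0 − 23)/(23 − 7.100) = 393.9 L/s.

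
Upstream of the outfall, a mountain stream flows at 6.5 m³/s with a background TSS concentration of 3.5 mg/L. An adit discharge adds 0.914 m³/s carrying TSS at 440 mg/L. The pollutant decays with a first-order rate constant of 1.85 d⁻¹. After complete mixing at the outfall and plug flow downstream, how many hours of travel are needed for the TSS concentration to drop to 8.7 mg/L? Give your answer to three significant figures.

After mixing, C = (6.500·3.500 + 0.9140·440.0) / 7.414 = 424.9/7.414 = 57.31 mg/L.
57.31·exp(−k·t) = 8.7 → t = ln(57.31/8.7)/k = 88040 s = 24.46 h.

24.5 h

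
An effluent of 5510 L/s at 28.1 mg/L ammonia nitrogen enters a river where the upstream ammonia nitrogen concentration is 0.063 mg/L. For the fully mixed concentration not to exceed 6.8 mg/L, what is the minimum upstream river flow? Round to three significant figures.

17400 L/s

Set C_mix = 6.8: (Q·0.06300 + 5510·28.10) / (Q + 5510) = 6.8
→ Q = 5510·(28.10 − 6.8)/(6.8 − 0.06300) = 17420 L/s.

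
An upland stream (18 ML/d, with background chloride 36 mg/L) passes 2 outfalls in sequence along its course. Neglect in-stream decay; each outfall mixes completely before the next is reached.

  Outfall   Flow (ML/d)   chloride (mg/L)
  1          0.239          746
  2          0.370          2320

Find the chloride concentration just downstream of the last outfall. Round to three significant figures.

Outfall 1: combined Q = 18.24 ML/d; C = (18.00·36.00 + 0.2390·746.0)/18.24 = 45.30 mg/L.
Outfall 2: combined Q = 18.61 ML/d; C = (18.24·45.30 + 0.3700·2320)/18.61 = 90.53 mg/L.

90.5 mg/L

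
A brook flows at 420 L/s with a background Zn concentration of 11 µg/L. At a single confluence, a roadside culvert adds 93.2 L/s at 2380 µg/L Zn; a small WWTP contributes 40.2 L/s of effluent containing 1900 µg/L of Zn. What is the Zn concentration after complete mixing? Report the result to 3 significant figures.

547 µg/L

Mass balance: C = (420.0·11.00 + 93.20·2380 + 40.20·1900) / 553.4 = 302800/553.4 = 547.2 µg/L.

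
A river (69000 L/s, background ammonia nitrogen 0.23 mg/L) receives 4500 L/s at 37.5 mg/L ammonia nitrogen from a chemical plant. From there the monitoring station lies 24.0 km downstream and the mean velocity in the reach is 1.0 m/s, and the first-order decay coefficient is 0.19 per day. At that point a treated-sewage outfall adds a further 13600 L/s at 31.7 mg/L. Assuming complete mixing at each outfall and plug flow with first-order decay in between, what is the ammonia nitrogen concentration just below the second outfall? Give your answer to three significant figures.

6.96 mg/L

Mass balance: C = (69000·0.2300 + 4500·37.50) / 73500 = 184600/73500 = 2.512 mg/L; combined flow 73500 L/s.
Travel time t = 24.0·1000 / 1.0 = 24000 s = 6.667 h.
Applying C = C₀e^(−kt): 2.512 × 0.9486 = 2.383 mg/L.
Second outfall: C = (73500·2.383 + 13600·31.70)/87100 = 6.960 mg/L.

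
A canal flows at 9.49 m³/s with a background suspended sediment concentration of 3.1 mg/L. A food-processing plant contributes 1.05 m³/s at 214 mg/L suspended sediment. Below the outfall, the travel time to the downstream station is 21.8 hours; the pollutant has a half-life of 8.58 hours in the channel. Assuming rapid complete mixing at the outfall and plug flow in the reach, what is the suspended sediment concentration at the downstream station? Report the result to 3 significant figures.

Mixed concentration C = ΣQC/ΣQ = (9.490·3.100 + 1.050·214.0) / 10.54 = 254.1/10.54 = 24.11 mg/L.
Half-life 8.58 h → k = ln 2 / 8.58 = 0.08079 h⁻¹ = 1.939 d⁻¹.
Decay over the reach: 24.11·exp(−kt) = 24.11·0.1718 = 4.143 mg/L.

4.14 mg/L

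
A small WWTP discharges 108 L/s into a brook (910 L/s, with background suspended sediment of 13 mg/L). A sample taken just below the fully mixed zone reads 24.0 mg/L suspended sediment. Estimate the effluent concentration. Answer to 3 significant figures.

117 mg/L

Mass balance: 910.0·13.00 + 108.0·Cₑ = 1018·24.00
→ Cₑ = (1018·24.00 − 910.0·13.00) / 108.0 = 116.7 mg/L.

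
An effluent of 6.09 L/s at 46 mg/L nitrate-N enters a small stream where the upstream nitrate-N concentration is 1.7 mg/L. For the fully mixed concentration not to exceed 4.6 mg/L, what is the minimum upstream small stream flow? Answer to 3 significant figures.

86.9 L/s

Set C_mix = 4.6: (Q·1.700 + 6.090·46.00) / (Q + 6.090) = 4.6
→ Q = 6.090·(46.00 − 4.6)/(4.6 − 1.700) = 86.94 L/s.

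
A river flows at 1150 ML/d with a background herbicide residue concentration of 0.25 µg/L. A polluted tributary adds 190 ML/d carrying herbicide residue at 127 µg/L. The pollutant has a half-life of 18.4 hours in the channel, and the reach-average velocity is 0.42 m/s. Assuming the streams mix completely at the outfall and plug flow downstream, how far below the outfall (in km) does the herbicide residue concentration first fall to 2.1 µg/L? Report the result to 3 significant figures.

86.7 km

Conservation of mass: C = (1150·0.2500 + 190.0·127.0) / 1340 = 24420/1340 = 18.22 µg/L.
Half-life 18.4 h → k = ln 2 / 18.4 = 0.03767 h⁻¹ = 0.9041 d⁻¹.
Set 18.22·exp(−k·t) = 2.1 → t = ln(18.22/2.1)/k = 206500 s = 57.36 h.
Distance = v·t = 0.42·206500 = 86720 m = 86.72 km.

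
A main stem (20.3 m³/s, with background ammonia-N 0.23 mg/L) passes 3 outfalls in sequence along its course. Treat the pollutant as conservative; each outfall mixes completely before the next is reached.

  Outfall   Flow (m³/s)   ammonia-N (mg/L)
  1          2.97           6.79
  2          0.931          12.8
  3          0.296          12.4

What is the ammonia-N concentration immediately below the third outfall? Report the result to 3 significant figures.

Outfall 1: combined Q = 23.27 m³/s; C = (20.30·0.2300 + 2.970·6.790)/23.27 = 1.067 mg/L.
Outfall 2: combined Q = 24.20 m³/s; C = (23.27·1.067 + 0.9310·12.80)/24.20 = 1.519 mg/L.
Outfall 3: combined Q = 24.50 m³/s; C = (24.20·1.519 + 0.2960·12.40)/24.50 = 1.650 mg/L.

1.65 mg/L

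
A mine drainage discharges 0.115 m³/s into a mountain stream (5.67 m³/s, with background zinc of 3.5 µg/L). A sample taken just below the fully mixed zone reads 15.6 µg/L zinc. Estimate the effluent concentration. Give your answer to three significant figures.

Mass balance: 5.670·3.500 + 0.1150·Cₑ = 5.785·15.60
→ Cₑ = (5.785·15.60 − 5.670·3.500) / 0.1150 = 612.2 µg/L.

612 µg/L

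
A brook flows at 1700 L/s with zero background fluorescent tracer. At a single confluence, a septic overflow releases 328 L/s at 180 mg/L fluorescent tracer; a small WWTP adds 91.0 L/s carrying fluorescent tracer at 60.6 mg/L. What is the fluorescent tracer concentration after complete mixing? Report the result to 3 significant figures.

Mass balance: C = (1700·0 + 328.0·180.0 + 91.00·60.60) / 2119 = 64550/2119 = 30.46 mg/L.

30.5 mg/L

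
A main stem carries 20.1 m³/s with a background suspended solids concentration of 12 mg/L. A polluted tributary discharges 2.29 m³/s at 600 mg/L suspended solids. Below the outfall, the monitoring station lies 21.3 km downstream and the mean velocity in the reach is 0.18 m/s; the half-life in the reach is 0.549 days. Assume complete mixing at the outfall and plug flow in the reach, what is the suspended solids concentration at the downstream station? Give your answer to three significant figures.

Flow-weighted average: C = (20.10·12.00 + 2.290·600.0) / 22.39 = 1615/22.39 = 72.14 mg/L.
Travel time t = 21.3·1000 / 0.18 = 118300 s = 32.87 h.
Half-life 0.549 d → k = ln 2 / 0.549 = 1.263 d⁻¹.
After decay, C = 72.14 × e^(−kt) = 72.14 × 0.1774 = 12.80 mg/L.

12.8 mg/L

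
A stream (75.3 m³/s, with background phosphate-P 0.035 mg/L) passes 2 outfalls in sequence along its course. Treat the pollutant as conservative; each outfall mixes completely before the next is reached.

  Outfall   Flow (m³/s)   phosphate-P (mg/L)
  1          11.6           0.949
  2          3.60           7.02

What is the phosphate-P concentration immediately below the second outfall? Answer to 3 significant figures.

Outfall 1: combined Q = 86.90 m³/s; C = (75.30·0.03500 + 11.60·0.9490)/86.90 = 0.1570 mg/L.
Outfall 2: combined Q = 90.50 m³/s; C = (86.90·0.1570 + 3.600·7.020)/90.50 = 0.4300 mg/L.

0.430 mg/L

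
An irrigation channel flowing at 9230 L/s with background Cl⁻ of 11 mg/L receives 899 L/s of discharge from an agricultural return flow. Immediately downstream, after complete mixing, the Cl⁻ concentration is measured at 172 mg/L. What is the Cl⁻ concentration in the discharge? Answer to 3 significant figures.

1820 mg/L

Mass balance: 9230·11.00 + 899.0·Cₑ = 10130·172.0
→ Cₑ = (10130·172.0 − 9230·11.00) / 899.0 = 1825 mg/L.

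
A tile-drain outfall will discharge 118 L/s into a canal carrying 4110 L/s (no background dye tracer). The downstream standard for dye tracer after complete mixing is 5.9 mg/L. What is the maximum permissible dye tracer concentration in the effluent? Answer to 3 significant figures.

At the limit, (Qr·Cr + Qe·Cₑ)/(Qr + Qe) = 5.9:
Cₑ = (4228·5.9 − 4110·0) / 118.0 = 211.4 mg/L.

211 mg/L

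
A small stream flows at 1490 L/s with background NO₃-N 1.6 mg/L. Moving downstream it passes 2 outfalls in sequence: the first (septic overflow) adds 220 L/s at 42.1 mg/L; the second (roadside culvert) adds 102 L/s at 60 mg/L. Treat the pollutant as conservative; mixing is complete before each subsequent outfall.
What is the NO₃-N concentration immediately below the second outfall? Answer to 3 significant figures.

Below outfall 1: Q → 1710 L/s, C = (1490·1.600 + 220.0·42.10)/1710 = 6.811 mg/L.
Below outfall 2: Q → 1812 L/s, C = (1710·6.811 + 102.0·60.00)/1812 = 9.805 mg/L.

9.80 mg/L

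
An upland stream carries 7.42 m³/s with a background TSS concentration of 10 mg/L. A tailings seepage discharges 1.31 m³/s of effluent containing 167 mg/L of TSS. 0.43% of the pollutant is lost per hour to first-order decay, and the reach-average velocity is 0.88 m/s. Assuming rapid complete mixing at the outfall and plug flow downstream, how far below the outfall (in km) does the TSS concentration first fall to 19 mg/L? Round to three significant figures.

Mass balance: C = (7.420·10.00 + 1.310·167.0) / 8.730 = 293.0/8.730 = 33.56 mg/L.
0.43%/h lost → k = −ln(1 − 0.0043) = 0.004309 h⁻¹.
Set 33.56·exp(−k·t) = 19 → t = ln(33.56/19)/k = 475200 s = 132.0 h.
Distance = v·t = 0.88·475200 = 418200 m = 418.2 km.

418 km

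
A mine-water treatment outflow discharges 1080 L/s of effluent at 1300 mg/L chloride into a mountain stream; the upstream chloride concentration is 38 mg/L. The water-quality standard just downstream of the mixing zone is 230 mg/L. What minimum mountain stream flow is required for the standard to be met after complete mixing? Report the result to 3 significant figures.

Set C_mix = 230: (Q·38.00 + 1080·1300) / (Q + 1080) = 230
→ Q = 1080·(1300 − 230)/(230 − 38.00) = 6019 L/s.

6020 L/s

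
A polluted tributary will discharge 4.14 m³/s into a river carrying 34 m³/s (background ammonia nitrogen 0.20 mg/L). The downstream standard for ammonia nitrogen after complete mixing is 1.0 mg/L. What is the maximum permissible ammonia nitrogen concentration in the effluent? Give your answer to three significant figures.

7.57 mg/L

At the limit, (Qr·Cr + Qe·Cₑ)/(Qr + Qe) = 1.0:
Cₑ = (38.14·1.0 − 34.00·0.2000) / 4.140 = 7.570 mg/L.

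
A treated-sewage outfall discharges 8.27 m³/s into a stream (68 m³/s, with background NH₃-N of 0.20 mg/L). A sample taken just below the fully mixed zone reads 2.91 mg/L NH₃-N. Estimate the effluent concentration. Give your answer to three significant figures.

25.2 mg/L

Mass balance: 68.00·0.2000 + 8.270·Cₑ = 76.27·2.910
→ Cₑ = (76.27·2.910 − 68.00·0.2000) / 8.270 = 25.19 mg/L.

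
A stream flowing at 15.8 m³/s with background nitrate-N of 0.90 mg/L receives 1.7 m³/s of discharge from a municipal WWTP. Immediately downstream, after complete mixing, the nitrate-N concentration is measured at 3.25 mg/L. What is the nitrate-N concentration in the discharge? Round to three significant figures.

25.1 mg/L

Mass balance: 15.80·0.9000 + 1.700·Cₑ = 17.50·3.250
→ Cₑ = (17.50·3.250 − 15.80·0.9000) / 1.700 = 25.09 mg/L.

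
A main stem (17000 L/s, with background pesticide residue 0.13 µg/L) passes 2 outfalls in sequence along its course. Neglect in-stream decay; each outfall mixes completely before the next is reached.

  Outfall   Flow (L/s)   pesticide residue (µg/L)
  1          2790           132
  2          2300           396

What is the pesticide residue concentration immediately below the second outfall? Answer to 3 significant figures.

58.0 µg/L

Outfall 1: combined Q = 19790 L/s; C = (17000·0.1300 + 2790·132.0)/19790 = 18.72 µg/L.
Outfall 2: combined Q = 22090 L/s; C = (19790·18.72 + 2300·396.0)/22090 = 58.00 µg/L.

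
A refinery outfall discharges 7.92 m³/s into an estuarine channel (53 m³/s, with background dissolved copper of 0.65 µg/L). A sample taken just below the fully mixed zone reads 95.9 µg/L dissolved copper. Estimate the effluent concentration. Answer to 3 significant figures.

733 µg/L

Mass balance: 53.00·0.6500 + 7.920·Cₑ = 60.92·95.90
→ Cₑ = (60.92·95.90 − 53.00·0.6500) / 7.920 = 733.3 µg/L.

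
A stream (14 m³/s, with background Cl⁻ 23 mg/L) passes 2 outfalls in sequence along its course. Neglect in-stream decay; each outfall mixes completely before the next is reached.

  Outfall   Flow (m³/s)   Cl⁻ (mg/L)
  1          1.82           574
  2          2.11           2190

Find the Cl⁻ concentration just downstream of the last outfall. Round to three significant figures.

334 mg/L

Below outfall 1: Q → 15.82 m³/s, C = (14.00·23.00 + 1.820·574.0)/15.82 = 86.39 mg/L.
Below outfall 2: Q → 17.93 m³/s, C = (15.82·86.39 + 2.110·2190)/17.93 = 333.9 mg/L.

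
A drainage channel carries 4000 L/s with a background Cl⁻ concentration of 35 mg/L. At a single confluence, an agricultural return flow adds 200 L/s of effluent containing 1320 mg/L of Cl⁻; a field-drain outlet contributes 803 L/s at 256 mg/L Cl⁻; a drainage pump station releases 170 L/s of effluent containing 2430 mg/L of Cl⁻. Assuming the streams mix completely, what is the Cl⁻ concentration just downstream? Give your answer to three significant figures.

198 mg/L

After mixing, C = (4000·35.00 + 200.0·1320 + 803.0·256.0 + 170.0·2430) / 5173 = 1023000/5173 = 197.7 mg/L.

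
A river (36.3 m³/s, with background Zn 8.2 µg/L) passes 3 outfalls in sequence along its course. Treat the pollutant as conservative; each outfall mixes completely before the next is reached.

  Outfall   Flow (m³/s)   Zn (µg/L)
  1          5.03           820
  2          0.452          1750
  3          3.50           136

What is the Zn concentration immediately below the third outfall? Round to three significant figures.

Below outfall 1: Q → 41.33 m³/s, C = (36.30·8.200 + 5.030·820.0)/41.33 = 107.0 µg/L.
Below outfall 2: Q → 41.78 m³/s, C = (41.33·107.0 + 0.4520·1750)/41.78 = 124.8 µg/L.
Below outfall 3: Q → 45.28 m³/s, C = (41.78·124.8 + 3.500·136.0)/45.28 = 125.6 µg/L.

126 µg/L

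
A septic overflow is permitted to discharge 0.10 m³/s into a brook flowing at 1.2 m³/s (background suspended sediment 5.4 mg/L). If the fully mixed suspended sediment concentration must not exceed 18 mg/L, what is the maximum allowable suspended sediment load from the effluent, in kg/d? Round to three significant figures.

Mass balance at the limit: 1.200·5.400 + 0.1000·Cₑ = 1.300·18 → Cₑ = 169.2 mg/L.
Load = 0.1000 m³/s × 169.2 g/m³ × 86 400 s/d = 1462 kg/d.

1460 kg/d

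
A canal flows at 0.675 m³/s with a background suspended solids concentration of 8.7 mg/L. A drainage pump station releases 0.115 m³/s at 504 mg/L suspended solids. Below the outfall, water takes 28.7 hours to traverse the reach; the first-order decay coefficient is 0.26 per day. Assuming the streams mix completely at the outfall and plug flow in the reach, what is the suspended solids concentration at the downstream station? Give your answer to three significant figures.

59.2 mg/L

Mixed concentration C = ΣQC/ΣQ = (0.6750·8.700 + 0.1150·504.0) / 0.7900 = 63.83/0.7900 = 80.80 mg/L.
After decay, C = 80.80 × e^(−kt) = 80.80 × 0.7328 = 59.21 mg/L.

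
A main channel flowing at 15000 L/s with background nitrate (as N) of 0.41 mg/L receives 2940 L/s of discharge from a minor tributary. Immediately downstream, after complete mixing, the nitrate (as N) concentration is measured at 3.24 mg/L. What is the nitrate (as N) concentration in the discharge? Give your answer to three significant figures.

17.7 mg/L

Mass balance: 15000·0.4100 + 2940·Cₑ = 17940·3.240
→ Cₑ = (17940·3.240 − 15000·0.4100) / 2940 = 17.68 mg/L.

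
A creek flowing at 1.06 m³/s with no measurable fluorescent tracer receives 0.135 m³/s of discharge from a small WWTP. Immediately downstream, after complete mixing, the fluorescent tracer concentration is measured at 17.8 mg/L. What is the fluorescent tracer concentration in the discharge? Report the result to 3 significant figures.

158 mg/L

Mass balance: 1.060·0 + 0.1350·Cₑ = 1.195·17.80
→ Cₑ = (1.195·17.80 − 1.060·0) / 0.1350 = 157.6 mg/L.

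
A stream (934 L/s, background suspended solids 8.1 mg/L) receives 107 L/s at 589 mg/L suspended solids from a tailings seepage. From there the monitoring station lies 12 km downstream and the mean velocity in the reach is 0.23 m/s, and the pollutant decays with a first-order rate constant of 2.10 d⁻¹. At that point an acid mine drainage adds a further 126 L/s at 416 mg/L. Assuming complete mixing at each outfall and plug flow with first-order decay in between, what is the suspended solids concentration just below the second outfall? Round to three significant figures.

After mixing, C = (934.0·8.100 + 107.0·589.0) / 1041 = 70590/1041 = 67.81 mg/L; combined flow 1041 L/s.
Travel time t = 12·1000 / 0.23 = 52170 s = 14.49 h.
Applying C = C₀e^(−kt): 67.81 × 0.2814 = 19.08 mg/L.
Second outfall: C = (1041·19.08 + 126.0·416.0)/1167 = 61.93 mg/L.

61.9 mg/L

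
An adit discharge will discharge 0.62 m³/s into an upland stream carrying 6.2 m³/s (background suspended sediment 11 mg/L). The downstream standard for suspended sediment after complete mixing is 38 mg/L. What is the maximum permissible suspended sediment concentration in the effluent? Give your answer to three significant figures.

308 mg/L

At the limit, (Qr·Cr + Qe·Cₑ)/(Qr + Qe) = 38:
Cₑ = (6.820·38 − 6.200·11.00) / 0.6200 = 308.0 mg/L.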